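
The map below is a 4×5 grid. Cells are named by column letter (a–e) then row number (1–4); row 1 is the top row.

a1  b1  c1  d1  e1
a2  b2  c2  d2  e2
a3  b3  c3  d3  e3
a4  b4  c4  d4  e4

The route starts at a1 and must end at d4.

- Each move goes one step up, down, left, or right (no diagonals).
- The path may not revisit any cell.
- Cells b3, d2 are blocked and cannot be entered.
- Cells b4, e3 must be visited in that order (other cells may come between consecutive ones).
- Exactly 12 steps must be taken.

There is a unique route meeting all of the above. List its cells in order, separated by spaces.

The waypoints must appear in the order b4, e3, with no cell reused.
Route from a1: right 1 to b1, down 1 to b2, left 1 to a2, down 2 to a4, right 2 to c4, up 1 to c3, right 2 to e3, down 1 to e4, left 1 to d4 — 12 moves in all.
Check: order respected (b4 at step 6, e3 at step 10); 12 moves as required.

a1 b1 b2 a2 a3 a4 b4 c4 c3 d3 e3 e4 d4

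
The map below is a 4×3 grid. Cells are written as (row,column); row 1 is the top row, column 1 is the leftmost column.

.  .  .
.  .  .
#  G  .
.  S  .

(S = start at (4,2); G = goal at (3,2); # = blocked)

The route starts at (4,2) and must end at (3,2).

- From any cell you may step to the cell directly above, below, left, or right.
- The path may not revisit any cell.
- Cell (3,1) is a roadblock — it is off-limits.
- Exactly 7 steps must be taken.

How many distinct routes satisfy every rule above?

Need simple routes of exactly 7 moves from (4,2) to (3,2) (Manhattan distance 1, so 3 moves are spent on a detour and 3 undoing it).
Enumerating: (4,2) (4,3) (3,3) (2,3) (1,3) (1,2) (2,2) (3,2).
That gives 1 route.

1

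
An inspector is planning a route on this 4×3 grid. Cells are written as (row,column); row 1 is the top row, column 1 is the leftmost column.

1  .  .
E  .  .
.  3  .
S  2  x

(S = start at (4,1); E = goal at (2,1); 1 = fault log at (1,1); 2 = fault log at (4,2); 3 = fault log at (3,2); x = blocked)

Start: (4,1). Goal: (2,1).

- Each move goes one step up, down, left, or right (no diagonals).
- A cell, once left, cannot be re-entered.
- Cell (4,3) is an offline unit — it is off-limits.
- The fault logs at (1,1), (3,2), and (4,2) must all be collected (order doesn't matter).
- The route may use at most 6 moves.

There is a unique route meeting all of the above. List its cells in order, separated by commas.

Any route must reach (1,1), (3,2), and (4,2) and still end at (2,1) within 6 moves, so the order of the required stops is forced.
Route from (4,1): right to (4,2), 3× up (reaching (1,2)), left to (1,1), down to (2,1) — 6 moves in all.
Check: all required cells visited; 6 ≤ 6 moves.

(4,1), (4,2), (3,2), (2,2), (1,2), (1,1), (2,1)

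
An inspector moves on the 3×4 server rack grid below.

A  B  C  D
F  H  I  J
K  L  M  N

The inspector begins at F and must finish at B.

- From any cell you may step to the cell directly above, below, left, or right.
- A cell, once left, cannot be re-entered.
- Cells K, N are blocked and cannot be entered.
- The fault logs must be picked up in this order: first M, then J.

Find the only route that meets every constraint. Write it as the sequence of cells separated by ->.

F -> H -> L -> M -> I -> J -> D -> C -> B

The waypoints must appear in the order M, J, with no cell reused.
Route from F: right to H, down to L, right to M, up to I, right to J, up to D, 2× left (reaching B) — 8 moves in all.
Check: order respected (M at step 3, J at step 5).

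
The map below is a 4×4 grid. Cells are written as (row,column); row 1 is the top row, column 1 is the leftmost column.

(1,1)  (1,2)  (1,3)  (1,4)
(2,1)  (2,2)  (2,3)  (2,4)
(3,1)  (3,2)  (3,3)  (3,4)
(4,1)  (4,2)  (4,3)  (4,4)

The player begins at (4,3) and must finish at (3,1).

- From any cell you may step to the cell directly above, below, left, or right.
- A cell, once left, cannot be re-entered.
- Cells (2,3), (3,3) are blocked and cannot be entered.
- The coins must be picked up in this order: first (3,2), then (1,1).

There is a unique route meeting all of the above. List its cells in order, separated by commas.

(4,3), (4,2), (3,2), (2,2), (1,2), (1,1), (2,1), (3,1)

The waypoints must appear in the order (3,2), (1,1), with no cell reused.
Route from (4,3): left to (4,2), 3× up (reaching (1,2)), left to (1,1), 2× down (reaching (3,1)) — 7 moves in all.
Check: order respected ((3,2) at step 2, (1,1) at step 5).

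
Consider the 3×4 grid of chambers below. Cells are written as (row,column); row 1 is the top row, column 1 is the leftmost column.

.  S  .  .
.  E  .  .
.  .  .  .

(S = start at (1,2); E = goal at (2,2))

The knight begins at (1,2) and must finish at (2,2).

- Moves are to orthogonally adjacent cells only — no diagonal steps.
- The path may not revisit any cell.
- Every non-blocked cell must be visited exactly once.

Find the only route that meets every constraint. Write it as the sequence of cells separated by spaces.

(1,2) (1,1) (2,1) (3,1) (3,2) (3,3) (3,4) (2,4) (1,4) (1,3) (2,3) (2,2)

Need to visit all 12 open cells exactly once, starting at (1,2) and ending at (2,2).
Cell (1,4) has only two open neighbours ((2,4) and (1,3)), so the path must pass straight through it: one of those is the cell it's entered from and the other is where it exits.
Route from (1,2): left to (1,1), 2× down (reaching (3,1)), 3× right (reaching (3,4)), 2× up (reaching (1,4)), left to (1,3), down to (2,3), left to (2,2) — 11 moves in all.
Check: all 12 open cells covered.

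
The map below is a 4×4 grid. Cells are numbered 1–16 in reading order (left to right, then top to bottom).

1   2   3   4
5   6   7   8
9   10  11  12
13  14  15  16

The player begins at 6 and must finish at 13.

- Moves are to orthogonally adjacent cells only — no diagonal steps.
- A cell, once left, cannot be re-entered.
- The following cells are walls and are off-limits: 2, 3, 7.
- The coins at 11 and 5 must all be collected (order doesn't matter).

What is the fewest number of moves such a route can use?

7

Any route passes through 11 and 5 in some order between 6 and 13. Summing Manhattan distances along each leg and taking the cheapest ordering (6 → 5 → 11 → 13) gives a lower bound of 1 + 3 + 3 = 7 moves.
A route of 7 moves achieves this: 6 → 5 → 9 → 10 → 11 → 15 → 14 → 13.
Since 7 matches the lower bound, it is optimal.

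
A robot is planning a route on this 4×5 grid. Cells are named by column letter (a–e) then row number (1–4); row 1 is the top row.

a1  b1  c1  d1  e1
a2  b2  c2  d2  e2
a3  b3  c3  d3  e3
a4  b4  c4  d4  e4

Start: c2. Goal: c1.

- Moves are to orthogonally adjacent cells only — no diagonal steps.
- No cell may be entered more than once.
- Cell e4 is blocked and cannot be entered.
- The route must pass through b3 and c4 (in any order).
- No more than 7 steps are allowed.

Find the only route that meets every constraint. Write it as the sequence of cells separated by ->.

c2 -> c3 -> c4 -> b4 -> b3 -> b2 -> b1 -> c1

Any route must reach b3 and c4 and still end at c1 within 7 moves, so the order of the required stops is forced.
Route from c2: down 2 to c4, left 1 to b4, up 3 to b1, right 1 to c1 — 7 moves in all.
Check: all required cells visited; 7 ≤ 7 moves.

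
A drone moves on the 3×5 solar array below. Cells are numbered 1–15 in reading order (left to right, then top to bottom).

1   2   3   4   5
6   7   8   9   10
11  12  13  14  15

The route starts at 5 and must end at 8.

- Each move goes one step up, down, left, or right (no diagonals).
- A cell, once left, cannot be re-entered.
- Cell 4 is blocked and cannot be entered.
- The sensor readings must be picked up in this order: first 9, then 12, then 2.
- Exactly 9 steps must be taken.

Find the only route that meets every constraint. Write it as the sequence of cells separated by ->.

The waypoints must appear in the order 9, 12, 2, with no cell reused.
Route from 5: down to 10, left to 9, down to 14, 2× left (reaching 12), 2× up (reaching 2), right to 3, down to 8 — 9 moves in all.
Check: order respected (9 at step 2, 12 at step 5, 2 at step 7); 9 moves as required.

5 -> 10 -> 9 -> 14 -> 13 -> 12 -> 7 -> 2 -> 3 -> 8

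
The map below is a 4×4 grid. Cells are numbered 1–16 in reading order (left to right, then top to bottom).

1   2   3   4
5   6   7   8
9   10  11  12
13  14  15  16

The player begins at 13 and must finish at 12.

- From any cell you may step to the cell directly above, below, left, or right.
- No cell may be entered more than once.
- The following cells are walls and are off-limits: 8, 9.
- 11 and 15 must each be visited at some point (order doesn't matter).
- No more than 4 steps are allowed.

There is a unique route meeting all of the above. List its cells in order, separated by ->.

13 -> 14 -> 15 -> 11 -> 12

The budget equals the shortest possible length, so every move has to be on a shortest route through the required cells.
Route from 13: 2× right (reaching 15), up to 11, right to 12 — 4 moves in all.
Check: all required cells visited; 4 ≤ 4 moves.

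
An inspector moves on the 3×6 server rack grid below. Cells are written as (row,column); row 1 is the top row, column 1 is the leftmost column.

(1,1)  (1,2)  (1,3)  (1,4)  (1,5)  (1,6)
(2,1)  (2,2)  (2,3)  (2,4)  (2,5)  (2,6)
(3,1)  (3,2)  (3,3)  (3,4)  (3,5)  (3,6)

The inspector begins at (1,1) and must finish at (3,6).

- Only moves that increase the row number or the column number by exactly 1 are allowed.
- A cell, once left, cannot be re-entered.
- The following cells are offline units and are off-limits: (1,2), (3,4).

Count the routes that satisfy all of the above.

2

A right/down-only route from (1,1) to (3,6) makes exactly 2 down-moves and 5 right-moves in some order.
With no other constraints that would be C(7,2) = 21 routes.
Subtract routes through each blocked cell (inclusion–exclusion for overlaps): − through (1,2): 15 − through (3,4): 10 + through (1,2)&(3,4): 6 → 2.
That gives 2 routes.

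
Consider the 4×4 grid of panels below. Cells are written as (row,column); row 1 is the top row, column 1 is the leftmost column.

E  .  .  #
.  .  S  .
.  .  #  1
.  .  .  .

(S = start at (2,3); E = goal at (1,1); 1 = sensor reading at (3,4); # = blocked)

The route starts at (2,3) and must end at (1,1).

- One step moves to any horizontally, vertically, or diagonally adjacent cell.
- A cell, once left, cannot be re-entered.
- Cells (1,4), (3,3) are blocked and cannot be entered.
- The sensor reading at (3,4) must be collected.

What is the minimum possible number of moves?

5

Any route passes through (3,4) somewhere between (2,3) and (1,1). Summing Chebyshev distances along the two legs ((2,3) → (3,4) → (1,1)) gives a lower bound of 1 + 3 = 4 moves.
The shortest route satisfying every rule uses 5 moves: (2,3) → (3,4) → (2,4) → (1,3) → (1,2) → (1,1).
The no-revisit rule (legs can't share cells) pushes the minimum above the 4-move bound; an exhaustive check rules out every length from 4 to 4, leaving 5 as the minimum.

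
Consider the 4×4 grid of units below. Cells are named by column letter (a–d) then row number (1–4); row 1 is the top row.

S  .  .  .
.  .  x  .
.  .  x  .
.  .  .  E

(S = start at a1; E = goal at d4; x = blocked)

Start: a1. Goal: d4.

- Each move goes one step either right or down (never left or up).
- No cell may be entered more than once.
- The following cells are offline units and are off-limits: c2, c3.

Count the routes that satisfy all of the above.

5

A right/down-only route from a1 to d4 makes exactly 3 down-moves and 3 right-moves in some order.
With no other constraints that would be C(6,3) = 20 routes.
Subtract routes through each blocked cell (inclusion–exclusion for overlaps): − through c2: 9 − through c3: 12 + through c2&c3: 6 → 5.
That gives 5 routes.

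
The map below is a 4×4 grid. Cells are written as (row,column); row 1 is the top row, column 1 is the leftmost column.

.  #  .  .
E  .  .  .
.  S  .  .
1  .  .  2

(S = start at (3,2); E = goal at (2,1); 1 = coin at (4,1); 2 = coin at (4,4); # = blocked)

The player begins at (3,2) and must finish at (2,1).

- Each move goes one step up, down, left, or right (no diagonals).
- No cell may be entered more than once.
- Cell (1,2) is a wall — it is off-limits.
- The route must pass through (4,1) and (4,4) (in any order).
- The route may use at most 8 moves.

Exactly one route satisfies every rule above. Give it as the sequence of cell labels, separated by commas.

The 8-move cap with required stops at (4,1), (4,4) leaves no slack for detours.
Route from (3,2): right 2 to (3,4), down 1 to (4,4), left 3 to (4,1), up 2 to (2,1) — 8 moves in all.
Check: all required cells visited; 8 ≤ 8 moves.

(3,2), (3,3), (3,4), (4,4), (4,3), (4,2), (4,1), (3,1), (2,1)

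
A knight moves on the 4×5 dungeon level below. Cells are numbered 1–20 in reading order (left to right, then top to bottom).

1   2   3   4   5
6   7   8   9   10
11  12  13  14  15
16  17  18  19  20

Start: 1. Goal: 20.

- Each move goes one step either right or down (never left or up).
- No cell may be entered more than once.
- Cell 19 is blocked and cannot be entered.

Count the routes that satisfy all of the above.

15

A right/down-only route from 1 to 20 makes exactly 3 down-moves and 4 right-moves in some order.
With no other constraints that would be C(7,3) = 35 routes.
Subtract routes through each blocked cell (inclusion–exclusion for overlaps): − through 19: 20 → 15.
That gives 15 routes.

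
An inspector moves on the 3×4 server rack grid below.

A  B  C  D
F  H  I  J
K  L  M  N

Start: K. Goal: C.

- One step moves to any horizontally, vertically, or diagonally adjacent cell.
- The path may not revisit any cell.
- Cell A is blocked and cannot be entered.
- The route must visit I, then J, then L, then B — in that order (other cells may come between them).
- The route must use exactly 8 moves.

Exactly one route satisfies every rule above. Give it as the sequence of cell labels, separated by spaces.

K H I J M L F B C

The waypoints must appear in the order I, J, L, B, with no cell reused.
Route from K: up-right 1 to H, right 2 to J, down-left 1 to M, left 1 to L, up-left 1 to F, up-right 1 to B, right 1 to C — 8 moves in all.
Check: order respected (I at step 2, J at step 3, L at step 5, B at step 7); 8 moves as required.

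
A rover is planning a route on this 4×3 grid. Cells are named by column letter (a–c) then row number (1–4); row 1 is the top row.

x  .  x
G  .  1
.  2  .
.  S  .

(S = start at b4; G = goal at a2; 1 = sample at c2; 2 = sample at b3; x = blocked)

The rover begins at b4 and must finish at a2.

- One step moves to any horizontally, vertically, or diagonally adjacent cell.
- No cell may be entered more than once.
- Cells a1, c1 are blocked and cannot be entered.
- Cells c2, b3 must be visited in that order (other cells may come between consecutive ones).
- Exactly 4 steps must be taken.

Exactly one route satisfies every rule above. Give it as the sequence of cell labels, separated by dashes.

b4 - c3 - c2 - b3 - a2

The waypoints must appear in the order c2, b3, with no cell reused.
Route from b4: up-right 1 to c3, up 1 to c2, down-left 1 to b3, up-left 1 to a2 — 4 moves in all.
Check: order respected (1 at step 2, 2 at step 3); 4 moves as required.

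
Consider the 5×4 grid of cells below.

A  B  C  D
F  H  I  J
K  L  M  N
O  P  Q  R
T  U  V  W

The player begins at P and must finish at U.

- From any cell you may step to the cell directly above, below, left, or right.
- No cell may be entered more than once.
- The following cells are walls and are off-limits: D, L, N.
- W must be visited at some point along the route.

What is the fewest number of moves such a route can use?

5

Any route passes through W somewhere between P and U. Summing Manhattan distances along the two legs (P → W → U) gives a lower bound of 3 + 2 = 5 moves.
A route of 5 moves achieves this: P → Q → R → W → V → U.
Since 5 matches the lower bound, it is optimal.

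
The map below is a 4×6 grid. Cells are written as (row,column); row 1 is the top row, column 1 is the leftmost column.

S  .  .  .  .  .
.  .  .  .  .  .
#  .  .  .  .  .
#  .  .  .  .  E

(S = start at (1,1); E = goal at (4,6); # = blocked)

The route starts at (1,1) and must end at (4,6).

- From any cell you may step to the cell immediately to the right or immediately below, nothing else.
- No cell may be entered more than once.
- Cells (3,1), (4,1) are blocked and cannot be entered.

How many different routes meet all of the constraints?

50

A right/down-only route from (1,1) to (4,6) makes exactly 3 down-moves and 5 right-moves in some order.
With no other constraints that would be C(8,3) = 56 routes.
Subtract routes through each blocked cell (inclusion–exclusion for overlaps): − through (3,1): 6 − through (4,1): 1 + through (3,1)&(4,1): 1 → 50.
That gives 50 routes.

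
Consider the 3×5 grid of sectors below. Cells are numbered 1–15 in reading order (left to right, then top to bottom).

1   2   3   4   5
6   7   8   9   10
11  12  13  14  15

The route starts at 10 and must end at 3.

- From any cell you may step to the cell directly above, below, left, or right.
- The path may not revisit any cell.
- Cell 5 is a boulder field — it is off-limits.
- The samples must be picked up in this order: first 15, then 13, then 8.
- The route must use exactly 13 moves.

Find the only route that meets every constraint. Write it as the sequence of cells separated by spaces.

The waypoints must appear in the order 15, 13, 8, with no cell reused.
Route from 10: down 1 to 15, left 4 to 11, up 2 to 1, right 1 to 2, down 1 to 7, right 2 to 9, up 1 to 4, left 1 to 3 — 13 moves in all.
Check: order respected (15 at step 1, 13 at step 3, 8 at step 10); 13 moves as required.

10 15 14 13 12 11 6 1 2 7 8 9 4 3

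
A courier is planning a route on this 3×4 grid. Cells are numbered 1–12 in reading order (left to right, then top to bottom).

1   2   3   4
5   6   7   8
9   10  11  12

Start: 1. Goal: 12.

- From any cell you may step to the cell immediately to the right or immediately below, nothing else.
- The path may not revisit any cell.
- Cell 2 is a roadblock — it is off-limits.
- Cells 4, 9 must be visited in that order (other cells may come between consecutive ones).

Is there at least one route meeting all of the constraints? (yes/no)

9 lies to the left of 4, so going from 4 to 9 would need a leftward move — but moves only go right/down, so 4 cannot be visited before 9.

no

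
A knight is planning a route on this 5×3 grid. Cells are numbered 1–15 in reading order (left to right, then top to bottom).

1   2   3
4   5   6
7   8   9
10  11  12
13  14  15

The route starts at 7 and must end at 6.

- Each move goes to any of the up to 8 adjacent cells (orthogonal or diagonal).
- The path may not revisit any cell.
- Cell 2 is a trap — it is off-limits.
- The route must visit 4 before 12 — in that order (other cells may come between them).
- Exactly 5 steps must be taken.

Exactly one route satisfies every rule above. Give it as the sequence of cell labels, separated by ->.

The waypoints must appear in the order 4, 12, with no cell reused.
Route from 7: up to 4, 2× down-right (reaching 12), 2× up (reaching 6) — 5 moves in all.
Check: order respected (4 at step 1, 12 at step 3); 5 moves as required.

7 -> 4 -> 8 -> 12 -> 9 -> 6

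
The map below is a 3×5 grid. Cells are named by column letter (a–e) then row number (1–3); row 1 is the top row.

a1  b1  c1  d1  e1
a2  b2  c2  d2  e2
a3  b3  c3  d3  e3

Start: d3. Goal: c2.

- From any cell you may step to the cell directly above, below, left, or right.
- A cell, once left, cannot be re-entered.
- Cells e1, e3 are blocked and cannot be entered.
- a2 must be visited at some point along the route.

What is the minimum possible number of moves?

Any route passes through a2 somewhere between d3 and c2. Summing Manhattan distances along the two legs (d3 → a2 → c2) gives a lower bound of 4 + 2 = 6 moves.
A route of 6 moves achieves this: d3 → c3 → b3 → a3 → a2 → b2 → c2.
Since 6 matches the lower bound, it is optimal.

6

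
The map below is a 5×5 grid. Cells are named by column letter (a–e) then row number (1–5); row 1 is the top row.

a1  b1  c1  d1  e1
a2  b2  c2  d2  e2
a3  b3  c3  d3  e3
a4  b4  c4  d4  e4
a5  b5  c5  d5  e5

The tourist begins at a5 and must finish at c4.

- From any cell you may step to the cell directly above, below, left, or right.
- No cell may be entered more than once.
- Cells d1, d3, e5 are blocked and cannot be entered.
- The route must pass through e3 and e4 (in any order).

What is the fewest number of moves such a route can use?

11

Any route passes through e3 and e4 in some order between a5 and c4. Summing Manhattan distances along each leg and taking the cheapest ordering (a5 → e4 → e3 → c4) gives a lower bound of 5 + 1 + 3 = 9 moves.
The shortest route satisfying every rule uses 11 moves: a5 → a4 → a3 → a2 → b2 → c2 → d2 → e2 → e3 → e4 → d4 → c4.
The bound of 9 isn't tight here; checking systematically, no route of length 9 through 10 satisfies every constraint, so 11 is the minimum.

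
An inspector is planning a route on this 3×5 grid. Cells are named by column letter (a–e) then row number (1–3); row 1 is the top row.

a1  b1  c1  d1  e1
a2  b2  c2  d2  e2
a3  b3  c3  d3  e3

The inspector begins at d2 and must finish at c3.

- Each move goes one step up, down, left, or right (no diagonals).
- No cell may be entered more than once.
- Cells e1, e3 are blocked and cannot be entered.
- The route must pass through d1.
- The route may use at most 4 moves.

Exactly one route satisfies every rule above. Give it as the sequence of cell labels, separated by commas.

The 4-move cap with required stops at d1 leaves no slack for detours.
Route from d2: up 1 to d1, left 1 to c1, down 2 to c3 — 4 moves in all.
Check: all required cells visited; 4 ≤ 4 moves.

d2, d1, c1, c2, c3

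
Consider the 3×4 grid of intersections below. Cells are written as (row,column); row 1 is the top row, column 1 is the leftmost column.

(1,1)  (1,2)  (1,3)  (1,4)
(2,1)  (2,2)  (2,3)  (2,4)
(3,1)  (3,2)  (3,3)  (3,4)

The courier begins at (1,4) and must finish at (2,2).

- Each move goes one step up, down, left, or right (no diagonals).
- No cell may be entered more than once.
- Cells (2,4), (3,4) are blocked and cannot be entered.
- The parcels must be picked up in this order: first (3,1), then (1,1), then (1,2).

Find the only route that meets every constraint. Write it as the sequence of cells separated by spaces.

(1,4) (1,3) (2,3) (3,3) (3,2) (3,1) (2,1) (1,1) (1,2) (2,2)

The waypoints must appear in the order (3,1), (1,1), (1,2), with no cell reused.
Route from (1,4): left to (1,3), 2× down (reaching (3,3)), 2× left (reaching (3,1)), 2× up (reaching (1,1)), right to (1,2), down to (2,2) — 9 moves in all.
Check: order respected ((3,1) at step 5, (1,1) at step 7, (1,2) at step 8).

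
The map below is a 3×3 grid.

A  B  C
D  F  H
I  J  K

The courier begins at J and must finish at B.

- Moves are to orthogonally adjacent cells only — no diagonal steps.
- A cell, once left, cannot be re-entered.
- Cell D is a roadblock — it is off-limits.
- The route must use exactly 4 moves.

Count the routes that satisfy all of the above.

Need simple routes of exactly 4 moves from J to B (Manhattan distance 2, so 1 moves are spent on a detour and 1 undoing it).
Enumerating: J F H C B | J K H C B | J K H F B.
That gives 3 routes.

3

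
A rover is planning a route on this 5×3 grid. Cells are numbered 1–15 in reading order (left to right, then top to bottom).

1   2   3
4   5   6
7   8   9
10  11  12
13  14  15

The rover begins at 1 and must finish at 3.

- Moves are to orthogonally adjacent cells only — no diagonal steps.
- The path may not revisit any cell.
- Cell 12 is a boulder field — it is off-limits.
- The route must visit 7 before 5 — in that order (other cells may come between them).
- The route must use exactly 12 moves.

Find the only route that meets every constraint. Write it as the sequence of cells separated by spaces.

1 4 7 10 13 14 11 8 9 6 5 2 3

The waypoints must appear in the order 7, 5, with no cell reused.
Route from 1: down 4 to 13, right 1 to 14, up 2 to 8, right 1 to 9, up 1 to 6, left 1 to 5, up 1 to 2, right 1 to 3 — 12 moves in all.
Check: order respected (7 at step 2, 5 at step 10); 12 moves as required.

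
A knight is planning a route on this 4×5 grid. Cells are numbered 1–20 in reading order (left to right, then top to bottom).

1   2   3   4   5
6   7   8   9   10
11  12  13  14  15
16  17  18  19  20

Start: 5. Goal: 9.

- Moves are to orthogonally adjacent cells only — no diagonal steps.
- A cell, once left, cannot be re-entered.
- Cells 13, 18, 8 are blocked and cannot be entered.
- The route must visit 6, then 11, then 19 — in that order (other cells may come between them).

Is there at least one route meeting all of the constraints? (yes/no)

Even ignoring the required order, no revisit-free route from 5 to 9 manages to pass through all of 6, 11, and 19: branching out from 5, every path either misses one of them or, having collected them, can no longer reach 9 without re-entering a cell.

no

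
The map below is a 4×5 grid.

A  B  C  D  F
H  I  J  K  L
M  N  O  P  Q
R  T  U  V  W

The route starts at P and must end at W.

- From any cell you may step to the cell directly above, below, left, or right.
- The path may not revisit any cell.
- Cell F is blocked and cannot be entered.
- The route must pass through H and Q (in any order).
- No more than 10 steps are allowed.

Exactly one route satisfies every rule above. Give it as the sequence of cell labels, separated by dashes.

Any route must reach H and Q and still end at W within 10 moves, so the order of the required stops is forced.
Route from P: 3× left (reaching M), up to H, 4× right (reaching L), 2× down (reaching W) — 10 moves in all.
Check: all required cells visited; 10 ≤ 10 moves.

P - O - N - M - H - I - J - K - L - Q - W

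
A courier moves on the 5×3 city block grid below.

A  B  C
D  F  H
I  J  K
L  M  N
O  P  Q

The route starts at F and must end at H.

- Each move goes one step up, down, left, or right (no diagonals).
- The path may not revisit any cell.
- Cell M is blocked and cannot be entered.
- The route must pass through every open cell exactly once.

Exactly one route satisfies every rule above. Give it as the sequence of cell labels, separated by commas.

Need to visit all 14 open cells exactly once, starting at F and ending at H.
Cell L has only two open neighbours (I and O), so the path must pass straight through it: one of those is the cell it's entered from and the other is where it exits.
Route from F: down to J, right to K, 2× down (reaching Q), 2× left (reaching O), 4× up (reaching A), 2× right (reaching C), down to H — 13 moves in all.
Check: all 14 open cells covered.

F, J, K, N, Q, P, O, L, I, D, A, B, C, H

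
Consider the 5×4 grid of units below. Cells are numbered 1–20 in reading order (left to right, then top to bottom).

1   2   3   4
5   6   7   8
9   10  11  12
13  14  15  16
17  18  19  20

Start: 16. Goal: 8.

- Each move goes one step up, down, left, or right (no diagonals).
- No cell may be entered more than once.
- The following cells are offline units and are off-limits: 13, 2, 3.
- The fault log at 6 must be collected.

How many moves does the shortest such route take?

Any route passes through 6 somewhere between 16 and 8. Summing Manhattan distances along the two legs (16 → 6 → 8) gives a lower bound of 4 + 2 = 6 moves.
A route of 6 moves achieves this: 16 → 12 → 11 → 10 → 6 → 7 → 8.
Since 6 matches the lower bound, it is optimal.

6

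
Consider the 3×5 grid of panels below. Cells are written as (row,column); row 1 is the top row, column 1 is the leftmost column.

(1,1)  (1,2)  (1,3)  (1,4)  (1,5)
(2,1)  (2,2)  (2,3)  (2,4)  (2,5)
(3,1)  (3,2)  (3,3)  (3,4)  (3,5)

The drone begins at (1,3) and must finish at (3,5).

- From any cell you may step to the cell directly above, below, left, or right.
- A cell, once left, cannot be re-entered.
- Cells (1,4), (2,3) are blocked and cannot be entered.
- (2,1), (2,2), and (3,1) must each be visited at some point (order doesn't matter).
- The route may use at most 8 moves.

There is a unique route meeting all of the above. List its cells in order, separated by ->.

(1,3) -> (1,2) -> (2,2) -> (2,1) -> (3,1) -> (3,2) -> (3,3) -> (3,4) -> (3,5)

The budget equals the shortest possible length, so every move has to be on a shortest route through the required cells.
Route from (1,3): left to (1,2), down to (2,2), left to (2,1), down to (3,1), 4× right (reaching (3,5)) — 8 moves in all.
Check: all required cells visited; 8 ≤ 8 moves.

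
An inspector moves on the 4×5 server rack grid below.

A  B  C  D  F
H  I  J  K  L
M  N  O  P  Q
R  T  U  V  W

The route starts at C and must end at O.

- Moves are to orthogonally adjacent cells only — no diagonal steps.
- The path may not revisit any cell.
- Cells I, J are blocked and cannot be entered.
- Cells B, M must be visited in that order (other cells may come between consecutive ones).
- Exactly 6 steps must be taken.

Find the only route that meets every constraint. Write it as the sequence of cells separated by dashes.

C - B - A - H - M - N - O

The waypoints must appear in the order B, M, with no cell reused.
Route from C: 2× left (reaching A), 2× down (reaching M), 2× right (reaching O) — 6 moves in all.
Check: order respected (B at step 1, M at step 4); 6 moves as required.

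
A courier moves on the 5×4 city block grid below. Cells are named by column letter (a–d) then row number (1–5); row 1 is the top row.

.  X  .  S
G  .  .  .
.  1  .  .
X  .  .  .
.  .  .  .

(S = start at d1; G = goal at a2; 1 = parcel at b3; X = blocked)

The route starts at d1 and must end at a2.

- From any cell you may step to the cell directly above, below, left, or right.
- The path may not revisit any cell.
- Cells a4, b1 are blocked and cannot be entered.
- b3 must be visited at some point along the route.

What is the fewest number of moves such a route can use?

Any route passes through b3 somewhere between d1 and a2. Summing Manhattan distances along the two legs (d1 → b3 → a2) gives a lower bound of 4 + 2 = 6 moves.
A route of 6 moves achieves this: d1 → d2 → d3 → c3 → b3 → b2 → a2.
Since 6 matches the lower bound, it is optimal.

6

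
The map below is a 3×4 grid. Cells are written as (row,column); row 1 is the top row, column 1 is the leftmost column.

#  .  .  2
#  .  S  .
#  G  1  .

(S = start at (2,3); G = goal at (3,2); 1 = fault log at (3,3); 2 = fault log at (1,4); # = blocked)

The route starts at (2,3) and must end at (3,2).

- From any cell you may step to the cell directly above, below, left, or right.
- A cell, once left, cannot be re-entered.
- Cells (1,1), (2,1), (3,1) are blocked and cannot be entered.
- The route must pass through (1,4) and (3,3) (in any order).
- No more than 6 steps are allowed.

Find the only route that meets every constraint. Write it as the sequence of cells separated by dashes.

(2,3) - (1,3) - (1,4) - (2,4) - (3,4) - (3,3) - (3,2)

Any route must reach (1,4) and (3,3) and still end at (3,2) within 6 moves, so the order of the required stops is forced.
Route from (2,3): up 1 to (1,3), right 1 to (1,4), down 2 to (3,4), left 2 to (3,2) — 6 moves in all.
Check: all required cells visited; 6 ≤ 6 moves.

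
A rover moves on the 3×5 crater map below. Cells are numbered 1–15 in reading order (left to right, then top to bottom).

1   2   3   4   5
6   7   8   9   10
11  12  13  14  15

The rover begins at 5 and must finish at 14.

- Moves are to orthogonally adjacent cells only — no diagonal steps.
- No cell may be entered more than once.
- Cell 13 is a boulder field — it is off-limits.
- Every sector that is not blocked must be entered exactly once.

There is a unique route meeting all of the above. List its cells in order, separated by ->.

Need to visit all 14 open cells exactly once, starting at 5 and ending at 14.
Route from 5: left 4 to 1, down 2 to 11, right 1 to 12, up 1 to 7, right 3 to 10, down 1 to 15, left 1 to 14 — 13 moves in all.
Check: all 14 open cells covered.

5 -> 4 -> 3 -> 2 -> 1 -> 6 -> 11 -> 12 -> 7 -> 8 -> 9 -> 10 -> 15 -> 14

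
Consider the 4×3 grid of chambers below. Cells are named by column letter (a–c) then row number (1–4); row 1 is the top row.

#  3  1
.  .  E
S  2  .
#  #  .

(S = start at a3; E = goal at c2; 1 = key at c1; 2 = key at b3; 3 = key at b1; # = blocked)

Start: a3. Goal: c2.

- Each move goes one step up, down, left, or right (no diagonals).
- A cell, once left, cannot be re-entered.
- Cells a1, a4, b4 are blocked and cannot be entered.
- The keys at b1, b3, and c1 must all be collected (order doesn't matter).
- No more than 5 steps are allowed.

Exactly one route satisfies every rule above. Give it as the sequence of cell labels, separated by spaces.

Any route must reach b1, b3, and c1 and still end at c2 within 5 moves, so the order of the required stops is forced.
Route from a3: right 1 to b3, up 2 to b1, right 1 to c1, down 1 to c2 — 5 moves in all.
Check: all required cells visited; 5 ≤ 5 moves.

a3 b3 b2 b1 c1 c2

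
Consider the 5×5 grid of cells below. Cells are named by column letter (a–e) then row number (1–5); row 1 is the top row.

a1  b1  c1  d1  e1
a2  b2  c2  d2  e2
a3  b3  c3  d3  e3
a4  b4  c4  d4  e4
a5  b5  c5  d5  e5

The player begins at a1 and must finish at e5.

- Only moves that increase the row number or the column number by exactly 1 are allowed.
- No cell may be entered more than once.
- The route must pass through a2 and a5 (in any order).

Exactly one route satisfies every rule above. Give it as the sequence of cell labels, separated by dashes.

a1 - a2 - a3 - a4 - a5 - b5 - c5 - d5 - e5

Moves only go right or down, so the column and row indices never decrease.
Route from a1: 4× down (reaching a5), 4× right (reaching e5) — 8 moves in all.
Check: all required cells visited.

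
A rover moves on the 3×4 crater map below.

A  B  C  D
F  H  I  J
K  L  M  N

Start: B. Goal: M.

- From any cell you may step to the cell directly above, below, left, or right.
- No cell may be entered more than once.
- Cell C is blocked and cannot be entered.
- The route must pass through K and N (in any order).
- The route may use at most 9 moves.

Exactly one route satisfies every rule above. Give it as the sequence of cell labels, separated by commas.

The 9-move cap with required stops at K, N leaves no slack for detours.
Route from B: left to A, 2× down (reaching K), right to L, up to H, 2× right (reaching J), down to N, left to M — 9 moves in all.
Check: all required cells visited; 9 ≤ 9 moves.

B, A, F, K, L, H, I, J, N, M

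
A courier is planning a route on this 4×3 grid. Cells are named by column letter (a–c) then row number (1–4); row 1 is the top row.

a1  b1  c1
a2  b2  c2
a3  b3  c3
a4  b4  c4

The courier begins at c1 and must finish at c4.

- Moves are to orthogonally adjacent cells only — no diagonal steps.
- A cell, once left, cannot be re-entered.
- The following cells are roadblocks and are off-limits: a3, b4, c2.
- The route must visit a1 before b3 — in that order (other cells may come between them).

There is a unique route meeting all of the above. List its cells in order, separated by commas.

c1, b1, a1, a2, b2, b3, c3, c4

The waypoints must appear in the order a1, b3, with no cell reused.
Route from c1: 2× left (reaching a1), down to a2, right to b2, down to b3, right to c3, down to c4 — 7 moves in all.
Check: order respected (a1 at step 2, b3 at step 5).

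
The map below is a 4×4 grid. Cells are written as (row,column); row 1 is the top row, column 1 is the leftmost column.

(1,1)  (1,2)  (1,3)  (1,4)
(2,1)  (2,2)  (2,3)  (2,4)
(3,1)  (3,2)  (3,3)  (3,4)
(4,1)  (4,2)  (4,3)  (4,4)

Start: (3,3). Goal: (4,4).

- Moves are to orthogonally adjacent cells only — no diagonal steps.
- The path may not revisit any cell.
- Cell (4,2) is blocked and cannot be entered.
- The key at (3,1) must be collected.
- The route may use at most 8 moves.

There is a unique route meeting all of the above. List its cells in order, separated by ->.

(3,3) -> (3,2) -> (3,1) -> (2,1) -> (2,2) -> (2,3) -> (2,4) -> (3,4) -> (4,4)

The 8-move cap with required stops at (3,1) leaves no slack for detours.
Route from (3,3): 2× left (reaching (3,1)), up to (2,1), 3× right (reaching (2,4)), 2× down (reaching (4,4)) — 8 moves in all.
Check: all required cells visited; 8 ≤ 8 moves.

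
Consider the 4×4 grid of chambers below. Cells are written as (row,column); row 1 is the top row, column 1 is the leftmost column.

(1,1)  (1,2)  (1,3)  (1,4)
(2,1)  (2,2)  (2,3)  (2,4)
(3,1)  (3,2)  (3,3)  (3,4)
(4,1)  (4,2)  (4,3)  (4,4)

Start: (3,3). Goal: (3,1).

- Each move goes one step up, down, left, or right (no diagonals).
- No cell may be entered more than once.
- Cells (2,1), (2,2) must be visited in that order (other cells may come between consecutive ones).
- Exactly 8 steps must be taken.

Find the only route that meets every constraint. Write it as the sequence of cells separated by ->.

(3,3) -> (2,3) -> (1,3) -> (1,2) -> (1,1) -> (2,1) -> (2,2) -> (3,2) -> (3,1)

The waypoints must appear in the order (2,1), (2,2), with no cell reused.
Route from (3,3): 2× up (reaching (1,3)), 2× left (reaching (1,1)), down to (2,1), right to (2,2), down to (3,2), left to (3,1) — 8 moves in all.
Check: order respected ((2,1) at step 5, (2,2) at step 6); 8 moves as required.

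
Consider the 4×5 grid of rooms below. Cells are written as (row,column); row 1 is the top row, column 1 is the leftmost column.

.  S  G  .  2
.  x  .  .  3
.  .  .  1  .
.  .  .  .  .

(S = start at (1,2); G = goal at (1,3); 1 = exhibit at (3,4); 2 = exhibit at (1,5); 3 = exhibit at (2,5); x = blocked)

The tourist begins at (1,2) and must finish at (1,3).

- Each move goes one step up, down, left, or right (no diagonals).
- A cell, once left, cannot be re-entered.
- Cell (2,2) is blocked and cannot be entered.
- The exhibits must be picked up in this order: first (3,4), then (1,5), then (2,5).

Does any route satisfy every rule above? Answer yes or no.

Ignoring the required order, 50 revisit-free routes from (1,2) to (1,3) pass through all of (3,4), (1,5), and (2,5); the waypoint orders that occur are (3,4) → (2,5) → (1,5) (48); (2,5) → (1,5) → (3,4) (2) — never (3,4) → (1,5) → (2,5).

no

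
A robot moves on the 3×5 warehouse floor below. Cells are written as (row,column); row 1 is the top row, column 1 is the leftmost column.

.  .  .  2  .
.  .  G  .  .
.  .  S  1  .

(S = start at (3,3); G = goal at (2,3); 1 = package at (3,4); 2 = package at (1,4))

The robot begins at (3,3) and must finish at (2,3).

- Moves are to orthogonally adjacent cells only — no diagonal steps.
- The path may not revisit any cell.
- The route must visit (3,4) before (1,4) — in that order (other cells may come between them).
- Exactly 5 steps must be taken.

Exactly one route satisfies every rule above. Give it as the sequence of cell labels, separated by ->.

The waypoints must appear in the order (3,4), (1,4), with no cell reused.
Route from (3,3): right to (3,4), 2× up (reaching (1,4)), left to (1,3), down to (2,3) — 5 moves in all.
Check: order respected (1 at step 1, 2 at step 3); 5 moves as required.

(3,3) -> (3,4) -> (2,4) -> (1,4) -> (1,3) -> (2,3)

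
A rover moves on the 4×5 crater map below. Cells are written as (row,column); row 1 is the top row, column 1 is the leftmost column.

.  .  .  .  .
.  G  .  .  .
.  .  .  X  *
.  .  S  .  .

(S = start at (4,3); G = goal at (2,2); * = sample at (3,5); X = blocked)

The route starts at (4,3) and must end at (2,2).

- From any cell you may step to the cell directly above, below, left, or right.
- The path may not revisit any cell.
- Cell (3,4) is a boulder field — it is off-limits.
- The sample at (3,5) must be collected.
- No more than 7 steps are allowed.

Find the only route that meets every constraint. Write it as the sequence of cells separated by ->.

(4,3) -> (4,4) -> (4,5) -> (3,5) -> (2,5) -> (2,4) -> (2,3) -> (2,2)

The budget equals the shortest possible length, so every move has to be on a shortest route through the required cells.
Route from (4,3): 2× right (reaching (4,5)), 2× up (reaching (2,5)), 3× left (reaching (2,2)) — 7 moves in all.
Check: all required cells visited; 7 ≤ 7 moves.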